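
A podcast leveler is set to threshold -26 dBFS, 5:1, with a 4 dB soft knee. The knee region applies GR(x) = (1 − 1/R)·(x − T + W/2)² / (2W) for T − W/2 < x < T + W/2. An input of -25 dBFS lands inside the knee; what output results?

x − T + W/2 = -25 − (-26) + 2 = 3.
GR = (1 − 1/5) × 3² / 8 = 0.8 × 9 / 8 = 0.9 dB.
Output = -25 − 0.9 = -25.9 dBFS.

-25.9 dBFS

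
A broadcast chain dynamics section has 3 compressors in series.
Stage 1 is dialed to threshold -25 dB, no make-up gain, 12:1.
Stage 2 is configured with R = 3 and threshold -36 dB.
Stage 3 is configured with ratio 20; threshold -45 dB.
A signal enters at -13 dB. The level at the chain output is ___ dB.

Stage 1: -13 dB is 12 dB over -25 dB; at 12:1 that becomes 1 dB over, giving -24 dB.
Stage 2: overshoot 12 dB → 12/3 = 4 dB → -32 dB.
Stage 3: overshoot 13 dB → 13/20 = 0.65 dB → -44.35 dB.

-44.35 dB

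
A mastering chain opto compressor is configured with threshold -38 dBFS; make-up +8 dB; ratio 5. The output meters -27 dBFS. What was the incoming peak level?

-23 dBFS

Remove make-up: -27 − 8 = -35 dBFS.
Post-compression overshoot = -35 − (-38) = 3 dB.
Input overshoot = R × output overshoot = 15 dB → input = -38 + 15 = -23 dBFS.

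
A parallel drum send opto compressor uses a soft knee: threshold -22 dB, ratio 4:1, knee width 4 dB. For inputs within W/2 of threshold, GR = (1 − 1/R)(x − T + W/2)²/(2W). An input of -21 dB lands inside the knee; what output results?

-21.84375 dB

x − T + W/2 = -21 − (-22) + 2 = 3.
GR = (1 − 1/4) × 3² / 8 = 0.75 × 9 / 8 = 0.84375 dB.
Output = -21 − 0.84375 = -21.84375 dB.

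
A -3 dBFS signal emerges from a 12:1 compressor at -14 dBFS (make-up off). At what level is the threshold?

-15 dBFS

Input is 12 dB above T (since output overshoot × R = input overshoot: (-14 − T)·12 = -3 − T gives T = -15 dBFS).
Check: -15 + (-3 − (-15))/12 = -15 + 1 = -14 dBFS. ✓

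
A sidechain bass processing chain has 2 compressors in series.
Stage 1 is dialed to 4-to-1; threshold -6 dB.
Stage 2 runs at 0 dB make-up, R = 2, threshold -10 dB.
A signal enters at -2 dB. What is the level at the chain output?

Stage 1: 4 dB above -6 dB, reduced 4:1 to 1 dB above → -5 dB.
Stage 2: overshoot 5 dB → 5/2 = 2.5 dB → -7.5 dB.

-7.5 dB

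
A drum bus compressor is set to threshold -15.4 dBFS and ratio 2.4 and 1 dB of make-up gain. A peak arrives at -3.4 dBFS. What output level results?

-9.4 dBFS

Overshoot: -3.4 − (-15.4) = 12 dB.
At 2.4:1 the overshoot is divided by 2.4, leaving 5 dB above threshold.
So the level is -15.4 + 5 = -10.4 dBFS; make-up adds 1 dB, giving -9.4 dBFS.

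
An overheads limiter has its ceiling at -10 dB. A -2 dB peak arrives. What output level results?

-10 dB

A brickwall limiter is an ∞:1 compressor: any input above the ceiling is clamped to -10 dB.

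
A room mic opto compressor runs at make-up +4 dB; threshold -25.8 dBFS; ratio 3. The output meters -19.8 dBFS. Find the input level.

-19.8 dBFS

Before make-up, the level was -19.8 − 4 = -23.8 dBFS.
That's 2 dB above the -25.8 dBFS threshold.
Input overshoot = R × output overshoot = 6 dB → input = -25.8 + 6 = -19.8 dBFS.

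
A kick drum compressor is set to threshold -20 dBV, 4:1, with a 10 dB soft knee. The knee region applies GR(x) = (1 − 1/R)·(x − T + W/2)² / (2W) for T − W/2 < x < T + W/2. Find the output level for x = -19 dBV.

x − T + W/2 = -19 − (-20) + 5 = 6.
GR = (1 − 1/4) × 6² / 20 = 0.75 × 36 / 20 = 1.35 dB.
Output = -19 − 1.35 = -20.35 dBV.

-20.35 dBV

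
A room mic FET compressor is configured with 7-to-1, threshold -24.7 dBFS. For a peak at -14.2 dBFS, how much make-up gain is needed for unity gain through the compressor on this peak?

9 dB

Overshoot 10.5 dB → 10.5/7 = 1.5 dB after compression, so the compressed level is -24.7 + 1.5 = -23.2 dBFS.
Make-up = target − compressed = -14.2 − (-23.2) = 9 dB.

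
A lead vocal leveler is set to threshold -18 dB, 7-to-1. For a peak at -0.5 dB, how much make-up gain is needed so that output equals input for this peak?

15 dB

Without make-up, output = threshold + overshoot/7 = -18 + 2.5 = -15.5 dB.
Gap to target: 15 dB.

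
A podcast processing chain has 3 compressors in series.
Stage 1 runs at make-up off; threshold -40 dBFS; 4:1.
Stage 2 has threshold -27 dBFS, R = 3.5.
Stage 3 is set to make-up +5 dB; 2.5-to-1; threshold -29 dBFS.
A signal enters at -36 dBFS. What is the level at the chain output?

Stage 1: overshoot 4 dB → 4/4 = 1 dB → -39 dBFS.
Stage 2: -39 dBFS is at or below the -27 dBFS threshold — no compression; output -39 dBFS.
Stage 3: -39 dBFS ≤ -29 dBFS, so stage 3 doesn't engage; make-up brings it to -34 dBFS.

-34 dBFS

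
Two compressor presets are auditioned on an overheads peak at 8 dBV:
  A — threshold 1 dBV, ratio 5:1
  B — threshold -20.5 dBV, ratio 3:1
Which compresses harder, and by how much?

A: 7 dB over, compressed to 1.4 dB over, so 5.6 dB of GR.
B: 28.5 dB over, compressed to 9.5 dB over, so 19 dB of GR.
Difference: 13.4 dB in favour of B.

B, by 13.4 dB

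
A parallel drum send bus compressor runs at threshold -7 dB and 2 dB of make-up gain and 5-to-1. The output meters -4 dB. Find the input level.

Before make-up, the level was -4 − 2 = -6 dB.
That's 1 dB above the -7 dB threshold.
Before 5:1 compression the overshoot was 1 × 5 = 5 dB, so input = -7 + 5 = -2 dB.

-2 dB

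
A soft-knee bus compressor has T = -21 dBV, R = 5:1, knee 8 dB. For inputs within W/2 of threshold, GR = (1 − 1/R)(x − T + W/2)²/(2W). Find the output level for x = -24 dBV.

x − T + W/2 = -24 − (-21) + 4 = 1.
GR = (1 − 1/5) × 1² / 16 = 0.8 × 1 / 16 = 0.05 dB.
Output = -24 − 0.05 = -24.05 dBV.

-24.05 dBV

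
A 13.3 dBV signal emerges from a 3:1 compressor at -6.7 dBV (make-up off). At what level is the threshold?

-16.7 dBV

Let T be the threshold. Output overshoot = (input overshoot)/R, so -6.7 − T = (13.3 − T)/3.
3·(-6.7 − T) = 13.3 − T → 2·T = -20.1 − 13.3 = -33.4.
T = -33.4/2 = -16.7 dBV.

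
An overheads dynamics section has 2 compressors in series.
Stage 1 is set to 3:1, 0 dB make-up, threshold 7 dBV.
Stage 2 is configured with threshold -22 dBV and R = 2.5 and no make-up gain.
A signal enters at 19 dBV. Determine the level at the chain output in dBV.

Stage 1: 12 dB above 7 dBV, reduced 3:1 to 4 dB above → 11 dBV.
Stage 2: 33 dB above -22 dBV, reduced 2.5:1 to 13.2 dB above → -8.8 dBV.

-8.8 dBV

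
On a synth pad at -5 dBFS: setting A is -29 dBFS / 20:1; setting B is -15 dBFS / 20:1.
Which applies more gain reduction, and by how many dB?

A: 24 dB over, compressed to 1.2 dB over, so 22.8 dB of GR.
B: 10 dB over, compressed to 0.5 dB over, so 9.5 dB of GR.
A applies 13.3 dB more gain reduction.

A, by 13.3 dB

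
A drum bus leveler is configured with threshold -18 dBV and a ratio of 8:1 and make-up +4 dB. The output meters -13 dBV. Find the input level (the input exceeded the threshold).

-10 dBV

Remove make-up: -13 − 4 = -17 dBV.
Post-compression overshoot = -17 − (-18) = 1 dB.
Input overshoot = R × output overshoot = 8 dB → input = -18 + 8 = -10 dBV.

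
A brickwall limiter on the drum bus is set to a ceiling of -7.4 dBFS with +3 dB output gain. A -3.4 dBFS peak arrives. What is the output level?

-4.4 dBFS

At ∞:1, everything above -7.4 dBFS is held at the ceiling.
Output gain then adds 3 dB: -7.4 + 3 = -4.4 dBFS.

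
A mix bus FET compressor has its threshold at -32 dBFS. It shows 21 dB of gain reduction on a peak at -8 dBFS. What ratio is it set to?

Input overshoot = -8 − (-32) = 24 dB.
Output overshoot = 24 − 21 = 3 dB.
Ratio = input overshoot / output overshoot = 24 / 3 = 8.

8:1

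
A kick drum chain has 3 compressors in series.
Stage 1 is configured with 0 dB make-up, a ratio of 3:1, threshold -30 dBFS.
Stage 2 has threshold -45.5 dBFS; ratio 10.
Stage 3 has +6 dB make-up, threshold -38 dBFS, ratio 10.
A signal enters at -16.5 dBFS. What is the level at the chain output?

-37.5 dBFS

Stage 1: overshoot 13.5 dB → 13.5/3 = 4.5 dB → -25.5 dBFS.
Stage 2: overshoot 20 dB → 20/10 = 2 dB → -43.5 dBFS.
Stage 3: -43.5 dBFS ≤ -38 dBFS, so stage 3 doesn't engage; make-up brings it to -37.5 dBFS.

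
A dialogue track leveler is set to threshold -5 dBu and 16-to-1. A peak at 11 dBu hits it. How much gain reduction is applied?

15 dB

Overshoot = 11 − (-5) = 16 dB.
At 16:1, output sits 16/16 = 1 dB above threshold.
So the signal is attenuated by 16 − 1 = 15 dB.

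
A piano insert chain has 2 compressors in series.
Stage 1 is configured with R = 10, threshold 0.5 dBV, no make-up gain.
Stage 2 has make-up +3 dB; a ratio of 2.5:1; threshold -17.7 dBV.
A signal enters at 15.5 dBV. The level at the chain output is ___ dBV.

Stage 1: 15 dB above 0.5 dBV, reduced 10:1 to 1.5 dB above → 2 dBV.
Stage 2: 19.7 dB above -17.7 dBV, reduced 2.5:1 to 7.88 dB above → -9.82 dBV; +3 dB make-up → -6.82 dBV.

-6.82 dBV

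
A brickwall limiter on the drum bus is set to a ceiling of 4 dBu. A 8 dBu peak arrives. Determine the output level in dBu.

4 dBu

A brickwall limiter is an ∞:1 compressor: any input above the ceiling is clamped to 4 dBu.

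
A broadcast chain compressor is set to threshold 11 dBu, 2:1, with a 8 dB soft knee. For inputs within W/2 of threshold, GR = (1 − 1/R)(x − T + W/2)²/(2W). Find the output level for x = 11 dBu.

x − T + W/2 = 11 − 11 + 4 = 4.
GR = (1 − 1/2) × 4² / 16 = 0.5 × 16 / 16 = 0.5 dB.
Output = 11 − 0.5 = 10.5 dBu.

10.5 dBu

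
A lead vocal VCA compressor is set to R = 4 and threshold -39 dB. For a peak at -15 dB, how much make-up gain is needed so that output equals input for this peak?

18 dB

The peak compresses to -39 + 24/4 = -33 dB.
To reach -15 dB requires -15 − (-33) = 18 dB of make-up.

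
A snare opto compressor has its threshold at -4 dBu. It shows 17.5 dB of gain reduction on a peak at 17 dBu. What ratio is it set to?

6:1

Input overshoot = 17 − (-4) = 21 dB.
Output overshoot = 21 − 17.5 = 3.5 dB.
Ratio = input overshoot / output overshoot = 21 / 3.5 = 6.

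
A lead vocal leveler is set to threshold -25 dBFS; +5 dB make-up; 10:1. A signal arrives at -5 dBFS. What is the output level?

-5 dBFS sits 20 dB over threshold.
At 10:1 the overshoot is divided by 10, leaving 2 dB above threshold.
Output = -25 + 2 = -23 dBFS; make-up adds 5 dB, giving -18 dBFS.

-18 dBFS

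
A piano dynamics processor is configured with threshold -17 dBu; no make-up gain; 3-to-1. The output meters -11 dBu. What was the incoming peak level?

1 dBu

The compressed level sits -11 − (-17) = 6 dB over threshold.
Undo the ratio: input overshoot = 6 × 3 = 18 dB, giving input = 1 dBu.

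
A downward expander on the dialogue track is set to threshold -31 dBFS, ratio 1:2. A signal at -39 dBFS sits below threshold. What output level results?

Below threshold, a 1:2 expander applies gain = (2−1)×(T − x) of attenuation.
(2−1) × 8 = 8 dB, so output = -39 − 8 = -47 dBFS.

-47 dBFS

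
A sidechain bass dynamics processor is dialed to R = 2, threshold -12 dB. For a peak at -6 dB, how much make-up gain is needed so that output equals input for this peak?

3 dB

Overshoot 6 dB → 6/2 = 3 dB after compression, so the compressed level is -12 + 3 = -9 dB.
Make-up = target − compressed = -6 − (-9) = 3 dB.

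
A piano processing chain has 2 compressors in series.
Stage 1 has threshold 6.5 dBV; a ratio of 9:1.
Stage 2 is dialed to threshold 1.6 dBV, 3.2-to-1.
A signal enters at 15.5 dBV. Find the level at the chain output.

Stage 1: 15.5 dBV is 9 dB over 6.5 dBV; at 9:1 that becomes 1 dB over, giving 7.5 dBV.
Stage 2: 7.5 dBV is 5.9 dB over 1.6 dBV; at 3.2:1 that becomes 1.84375 dB over, giving 3.44375 dBV.

3.44375 dBV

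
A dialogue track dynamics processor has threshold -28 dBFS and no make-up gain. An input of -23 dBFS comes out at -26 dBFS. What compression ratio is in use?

Input overshoot = -23 − (-28) = 5 dB; output overshoot = -26 − (-28) = 2 dB.
Ratio = 5 / 2 = 2.5.

2.5:1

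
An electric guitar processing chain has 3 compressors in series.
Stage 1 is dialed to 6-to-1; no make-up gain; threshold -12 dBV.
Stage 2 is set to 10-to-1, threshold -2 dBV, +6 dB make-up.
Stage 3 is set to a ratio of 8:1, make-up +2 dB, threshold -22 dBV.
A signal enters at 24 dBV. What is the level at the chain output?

Stage 1: 36 dB above -12 dBV, reduced 6:1 to 6 dB above → -6 dBV.
Stage 2: -6 dBV ≤ -2 dBV, so stage 2 doesn't engage; make-up brings it to 0 dBV.
Stage 3: 22 dB above -22 dBV, reduced 8:1 to 2.75 dB above → -19.25 dBV; +2 dB make-up → -17.25 dBV.

-17.25 dBV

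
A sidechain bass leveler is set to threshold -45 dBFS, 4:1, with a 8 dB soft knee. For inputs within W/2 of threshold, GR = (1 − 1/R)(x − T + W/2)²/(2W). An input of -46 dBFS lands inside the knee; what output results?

x − T + W/2 = -46 − (-45) + 4 = 3.
GR = (1 − 1/4) × 3² / 16 = 0.75 × 9 / 16 = 0.421875 dB.
Output = -46 − 0.421875 = -46.421875 dBFS.

-46.421875 dBFS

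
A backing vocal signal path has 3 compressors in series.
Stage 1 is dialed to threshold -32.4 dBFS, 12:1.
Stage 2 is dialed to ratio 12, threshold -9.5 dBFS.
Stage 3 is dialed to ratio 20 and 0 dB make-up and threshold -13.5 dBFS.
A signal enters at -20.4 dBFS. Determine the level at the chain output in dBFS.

Stage 1: overshoot 12 dB → 12/12 = 1 dB → -31.4 dBFS.
Stage 2: -31.4 dBFS is at or below the -9.5 dBFS threshold — no compression; output -31.4 dBFS.
Stage 3: -31.4 dBFS ≤ -13.5 dBFS, so stage 3 doesn't engage; output -31.4 dBFS.

-31.4 dBFS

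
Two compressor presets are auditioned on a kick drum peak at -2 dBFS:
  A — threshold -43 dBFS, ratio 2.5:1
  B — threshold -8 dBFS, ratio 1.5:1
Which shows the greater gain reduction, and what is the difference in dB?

A, by 22.6 dB

A: 41 dB over, compressed to 16.4 dB over, so 24.6 dB of GR.
B: 6 dB over, compressed to 4 dB over, so 2 dB of GR.
Difference: 22.6 dB in favour of A.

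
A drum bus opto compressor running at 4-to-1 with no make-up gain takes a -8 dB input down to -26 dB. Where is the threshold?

Let T be the threshold. Output overshoot = (input overshoot)/R, so -26 − T = (-8 − T)/4.
4·(-26 − T) = -8 − T → 3·T = -104 − (-8) = -96.
T = -96/3 = -32 dB.

-32 dB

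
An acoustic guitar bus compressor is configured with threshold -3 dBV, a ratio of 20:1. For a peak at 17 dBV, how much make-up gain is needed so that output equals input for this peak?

Overshoot 20 dB → 20/20 = 1 dB after compression, so the compressed level is -3 + 1 = -2 dBV.
Make-up = target − compressed = 17 − (-2) = 19 dB.

19 dB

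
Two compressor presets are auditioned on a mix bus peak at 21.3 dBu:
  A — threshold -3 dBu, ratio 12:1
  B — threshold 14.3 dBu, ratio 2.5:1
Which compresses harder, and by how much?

A: overshoot 24.3 dB → output overshoot 2.025 dB → GR 22.275 dB.
B: overshoot 7 dB → output overshoot 2.8 dB → GR 4.2 dB.
A reduces 18.075 dB more.

A, by 18.075 dB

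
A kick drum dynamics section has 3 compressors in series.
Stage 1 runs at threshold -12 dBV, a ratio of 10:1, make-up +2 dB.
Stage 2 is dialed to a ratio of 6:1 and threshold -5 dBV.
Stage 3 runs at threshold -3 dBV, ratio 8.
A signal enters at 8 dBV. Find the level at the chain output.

Stage 1: overshoot 20 dB → 20/10 = 2 dB → -10 dBV; +2 dB make-up → -8 dBV.
Stage 2: -8 dBV ≤ -5 dBV, so stage 2 doesn't engage; output -8 dBV.
Stage 3: -8 dBV is at or below the -3 dBV threshold — no compression; output -8 dBV.

-8 dBV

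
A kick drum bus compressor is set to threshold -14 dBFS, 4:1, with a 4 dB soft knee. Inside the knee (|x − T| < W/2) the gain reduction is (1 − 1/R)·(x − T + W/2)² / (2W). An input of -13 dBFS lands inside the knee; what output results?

x − T + W/2 = -13 − (-14) + 2 = 3.
GR = (1 − 1/4) × 3² / 8 = 0.75 × 9 / 8 = 0.84375 dB.
Output = -13 − 0.84375 = -13.84375 dBFS.

-13.84375 dBFS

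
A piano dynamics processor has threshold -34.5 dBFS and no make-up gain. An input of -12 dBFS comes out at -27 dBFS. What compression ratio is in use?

Input overshoot = -12 − (-34.5) = 22.5 dB; output overshoot = -27 − (-34.5) = 7.5 dB.
Ratio = 22.5 / 7.5 = 3.

3:1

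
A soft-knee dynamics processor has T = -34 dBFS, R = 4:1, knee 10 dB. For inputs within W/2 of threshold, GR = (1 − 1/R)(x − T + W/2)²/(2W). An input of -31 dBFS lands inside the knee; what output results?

-33.4 dBFS

x − T + W/2 = -31 − (-34) + 5 = 8.
GR = (1 − 1/4) × 8² / 20 = 0.75 × 64 / 20 = 2.4 dB.
Output = -31 − 2.4 = -33.4 dBFS.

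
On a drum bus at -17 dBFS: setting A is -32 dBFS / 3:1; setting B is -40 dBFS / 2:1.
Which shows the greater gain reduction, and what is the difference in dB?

B, by 1.5 dB

A: 15 dB over, compressed to 5 dB over, so 10 dB of GR.
B: 23 dB over, compressed to 11.5 dB over, so 11.5 dB of GR.
B reduces 1.5 dB more.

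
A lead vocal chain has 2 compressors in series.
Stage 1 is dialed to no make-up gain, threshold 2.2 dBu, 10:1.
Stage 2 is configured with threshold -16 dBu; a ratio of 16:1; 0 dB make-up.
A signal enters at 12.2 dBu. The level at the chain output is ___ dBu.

Stage 1: overshoot 10 dB → 10/10 = 1 dB → 3.2 dBu.
Stage 2: 3.2 dBu is 19.2 dB over -16 dBu; at 16:1 that becomes 1.2 dB over, giving -14.8 dBu.

-14.8 dBu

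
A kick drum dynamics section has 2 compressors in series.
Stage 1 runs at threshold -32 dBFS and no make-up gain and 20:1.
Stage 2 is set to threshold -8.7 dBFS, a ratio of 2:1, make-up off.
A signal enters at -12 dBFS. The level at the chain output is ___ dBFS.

Stage 1: 20 dB above -32 dBFS, reduced 20:1 to 1 dB above → -31 dBFS.
Stage 2: below threshold (-31 ≤ -8.7); passes unchanged; output -31 dBFS.

-31 dBFS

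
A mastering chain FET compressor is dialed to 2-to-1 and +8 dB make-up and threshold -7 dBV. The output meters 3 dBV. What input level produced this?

Stripping the +8 dB make-up gives -5 dBV at the gain stage.
The compressed level sits -5 − (-7) = 2 dB over threshold.
Undo the ratio: input overshoot = 2 × 2 = 4 dB, giving input = -3 dBV.

-3 dBV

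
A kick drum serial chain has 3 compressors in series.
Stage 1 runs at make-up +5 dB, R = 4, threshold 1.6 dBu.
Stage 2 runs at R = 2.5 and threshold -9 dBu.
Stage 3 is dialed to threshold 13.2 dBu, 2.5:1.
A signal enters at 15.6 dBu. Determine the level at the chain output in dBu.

Stage 1: overshoot 14 dB → 14/4 = 3.5 dB → 5.1 dBu; +5 dB make-up → 10.1 dBu.
Stage 2: 19.1 dB above -9 dBu, reduced 2.5:1 to 7.64 dB above → -1.36 dBu.
Stage 3: below threshold (-1.36 ≤ 13.2); passes unchanged; output -1.36 dBu.

-1.36 dBu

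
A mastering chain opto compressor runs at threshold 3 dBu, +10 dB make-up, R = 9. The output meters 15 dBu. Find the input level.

21 dBu

Remove make-up: 15 − 10 = 5 dBu.
That's 2 dB above the 3 dBu threshold.
Undo the ratio: input overshoot = 2 × 9 = 18 dB, giving input = 21 dBu.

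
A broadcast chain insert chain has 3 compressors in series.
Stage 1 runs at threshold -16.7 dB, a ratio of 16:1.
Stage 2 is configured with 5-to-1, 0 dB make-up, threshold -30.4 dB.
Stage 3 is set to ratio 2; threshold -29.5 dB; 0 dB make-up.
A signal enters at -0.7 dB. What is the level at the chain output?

-28.48 dB

Stage 1: -0.7 dB is 16 dB over -16.7 dB; at 16:1 that becomes 1 dB over, giving -15.7 dB.
Stage 2: -15.7 dB is 14.7 dB over -30.4 dB; at 5:1 that becomes 2.94 dB over, giving -27.46 dB.
Stage 3: -27.46 dB is 2.04 dB over -29.5 dB; at 2:1 that becomes 1.02 dB over, giving -28.48 dB.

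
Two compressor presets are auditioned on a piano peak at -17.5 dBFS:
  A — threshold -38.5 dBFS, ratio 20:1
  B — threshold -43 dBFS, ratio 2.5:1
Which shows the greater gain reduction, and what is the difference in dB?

A, by 4.65 dB

A: overshoot 21 dB → output overshoot 1.05 dB → GR 19.95 dB.
B: overshoot 25.5 dB → output overshoot 10.2 dB → GR 15.3 dB.
A applies 4.65 dB more gain reduction.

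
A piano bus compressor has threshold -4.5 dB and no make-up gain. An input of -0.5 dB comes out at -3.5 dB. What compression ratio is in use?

4:1

Input overshoot = -0.5 − (-4.5) = 4 dB; output overshoot = -3.5 − (-4.5) = 1 dB.
Ratio = 4 / 1 = 4.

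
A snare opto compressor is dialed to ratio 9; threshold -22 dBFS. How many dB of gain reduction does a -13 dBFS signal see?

8 dB

-13 dBFS exceeds the threshold by 9 dB.
After 9:1 compression the overshoot becomes 9/9 = 1 dB.
So the signal is attenuated by 9 − 1 = 8 dB.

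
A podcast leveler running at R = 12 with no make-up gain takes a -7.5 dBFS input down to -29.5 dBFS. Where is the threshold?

Gain reduction = -7.5 − (-29.5) = 22 dB; output overshoot = GR / (R − 1) = 22 / 11 = 2 dB.
Threshold = output − output overshoot = -29.5 − 2 = -31.5 dBFS.

-31.5 dBFS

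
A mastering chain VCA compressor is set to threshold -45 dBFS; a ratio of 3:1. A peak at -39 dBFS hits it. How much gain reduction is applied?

4 dB

Overshoot = -39 − (-45) = 6 dB.
After 3:1 compression the overshoot becomes 6/3 = 2 dB.
Gain reduction = 6 − 2 = 4 dB.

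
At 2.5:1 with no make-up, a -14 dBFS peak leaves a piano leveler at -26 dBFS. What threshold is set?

Input is 20 dB above T (since output overshoot × R = input overshoot: (-26 − T)·2.5 = -14 − T gives T = -34 dBFS).
Check: -34 + (-14 − (-34))/2.5 = -34 + 8 = -26 dBFS. ✓

-34 dBFS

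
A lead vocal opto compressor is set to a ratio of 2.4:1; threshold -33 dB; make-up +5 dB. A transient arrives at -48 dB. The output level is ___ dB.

-48 dB is 15 dB below the -33 dB threshold, so no gain reduction is applied.
Make-up gain adds 5 dB: -48 + 5 = -43 dB.

-43 dB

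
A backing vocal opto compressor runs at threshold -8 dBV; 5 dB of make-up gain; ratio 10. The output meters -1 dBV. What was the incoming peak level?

12 dBV

Before make-up, the level was -1 − 5 = -6 dBV.
Post-compression overshoot = -6 − (-8) = 2 dB.
Input overshoot = R × output overshoot = 20 dB → input = -8 + 20 = 12 dBV.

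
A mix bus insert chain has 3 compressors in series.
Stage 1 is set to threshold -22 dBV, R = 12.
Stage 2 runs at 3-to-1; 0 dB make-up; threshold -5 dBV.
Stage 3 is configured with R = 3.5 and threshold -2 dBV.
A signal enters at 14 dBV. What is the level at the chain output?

-19 dBV

Stage 1: 36 dB above -22 dBV, reduced 12:1 to 3 dB above → -19 dBV.
Stage 2: below threshold (-19 ≤ -5); passes unchanged; output -19 dBV.
Stage 3: below threshold (-19 ≤ -2); passes unchanged; output -19 dBV.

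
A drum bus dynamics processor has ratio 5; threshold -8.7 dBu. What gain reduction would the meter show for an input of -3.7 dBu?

4 dB

-3.7 dBu exceeds the threshold by 5 dB.
A 5:1 ratio leaves 1 dB of that excess.
So the signal is attenuated by 5 − 1 = 4 dB.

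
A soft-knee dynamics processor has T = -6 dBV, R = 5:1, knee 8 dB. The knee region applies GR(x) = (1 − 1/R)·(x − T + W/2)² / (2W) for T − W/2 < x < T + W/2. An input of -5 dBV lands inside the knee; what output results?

x − T + W/2 = -5 − (-6) + 4 = 5.
GR = (1 − 1/5) × 5² / 16 = 0.8 × 25 / 16 = 1.25 dB.
Output = -5 − 1.25 = -6.25 dBV.

-6.25 dBV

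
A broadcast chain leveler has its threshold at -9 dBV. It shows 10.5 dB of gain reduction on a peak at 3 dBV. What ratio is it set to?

Input overshoot = 3 − (-9) = 12 dB.
Output overshoot = 12 − 10.5 = 1.5 dB.
Ratio = input overshoot / output overshoot = 12 / 1.5 = 8.

8:1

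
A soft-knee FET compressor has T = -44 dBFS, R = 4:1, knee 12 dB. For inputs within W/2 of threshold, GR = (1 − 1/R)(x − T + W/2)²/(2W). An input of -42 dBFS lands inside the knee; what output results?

x − T + W/2 = -42 − (-44) + 6 = 8.
GR = (1 − 1/4) × 8² / 24 = 0.75 × 64 / 24 = 2 dB.
Output = -42 − 2 = -44 dBFS.

-44 dBFS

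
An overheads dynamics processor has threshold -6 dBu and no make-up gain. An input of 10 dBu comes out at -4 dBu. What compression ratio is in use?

Input overshoot = 10 − (-6) = 16 dB; output overshoot = -4 − (-6) = 2 dB.
Ratio = 16 / 2 = 8.

8:1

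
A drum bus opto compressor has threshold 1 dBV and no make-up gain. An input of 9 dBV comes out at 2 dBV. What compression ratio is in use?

8:1

Input overshoot = 9 − 1 = 8 dB; output overshoot = 2 − 1 = 1 dB.
Ratio = 8 / 1 = 8.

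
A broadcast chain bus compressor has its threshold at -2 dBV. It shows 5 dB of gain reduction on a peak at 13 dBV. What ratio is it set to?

1.5:1

Input overshoot = 13 − (-2) = 15 dB.
Output overshoot = 15 − 5 = 10 dB.
Ratio = input overshoot / output overshoot = 15 / 10 = 1.5.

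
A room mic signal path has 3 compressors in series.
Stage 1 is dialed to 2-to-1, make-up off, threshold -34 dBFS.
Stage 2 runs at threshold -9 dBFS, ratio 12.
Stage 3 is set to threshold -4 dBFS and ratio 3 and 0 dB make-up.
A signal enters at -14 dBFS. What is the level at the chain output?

-24 dBFS

Stage 1: -14 dBFS is 20 dB over -34 dBFS; at 2:1 that becomes 10 dB over, giving -24 dBFS.
Stage 2: below threshold (-24 ≤ -9); passes unchanged; output -24 dBFS.
Stage 3: below threshold (-24 ≤ -4); passes unchanged; output -24 dBFS.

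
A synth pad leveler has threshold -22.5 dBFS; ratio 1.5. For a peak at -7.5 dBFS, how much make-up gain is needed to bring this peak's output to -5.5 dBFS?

7 dB

Overshoot 15 dB → 15/1.5 = 10 dB after compression, so the compressed level is -22.5 + 10 = -12.5 dBFS.
Make-up = target − compressed = -5.5 − (-12.5) = 7 dB.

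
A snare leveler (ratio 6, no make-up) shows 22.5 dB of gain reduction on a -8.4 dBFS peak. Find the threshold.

Input is 27 dB above T (since output overshoot × R = input overshoot: (-30.9 − T)·6 = -8.4 − T gives T = -35.4 dBFS).
Check: -35.4 + (-8.4 − (-35.4))/6 = -35.4 + 4.5 = -30.9 dBFS. ✓

-35.4 dBFS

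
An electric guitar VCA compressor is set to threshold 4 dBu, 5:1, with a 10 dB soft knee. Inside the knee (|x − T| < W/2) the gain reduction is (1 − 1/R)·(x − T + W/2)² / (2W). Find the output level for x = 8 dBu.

x − T + W/2 = 8 − 4 + 5 = 9.
GR = (1 − 1/5) × 9² / 20 = 0.8 × 81 / 20 = 3.24 dB.
Output = 8 − 3.24 = 4.76 dBu.

4.76 dBu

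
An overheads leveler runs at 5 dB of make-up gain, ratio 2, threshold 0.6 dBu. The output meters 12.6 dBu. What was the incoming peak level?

Before make-up, the level was 12.6 − 5 = 7.6 dBu.
That's 7 dB above the 0.6 dBu threshold.
Undo the ratio: input overshoot = 7 × 2 = 14 dB, giving input = 14.6 dBu.

14.6 dBu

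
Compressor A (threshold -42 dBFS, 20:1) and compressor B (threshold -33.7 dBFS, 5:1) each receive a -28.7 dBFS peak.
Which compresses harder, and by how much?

A: overshoot 13.3 dB → output overshoot 0.665 dB → GR 12.635 dB.
B: overshoot 5 dB → output overshoot 1 dB → GR 4 dB.
A applies 8.635 dB more gain reduction.

A, by 8.635 dB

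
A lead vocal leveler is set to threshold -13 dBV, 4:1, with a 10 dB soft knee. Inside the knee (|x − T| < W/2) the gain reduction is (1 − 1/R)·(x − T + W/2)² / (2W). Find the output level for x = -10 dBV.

x − T + W/2 = -10 − (-13) + 5 = 8.
GR = (1 − 1/4) × 8² / 20 = 0.75 × 64 / 20 = 2.4 dB.
Output = -10 − 2.4 = -12.4 dBV.

-12.4 dBV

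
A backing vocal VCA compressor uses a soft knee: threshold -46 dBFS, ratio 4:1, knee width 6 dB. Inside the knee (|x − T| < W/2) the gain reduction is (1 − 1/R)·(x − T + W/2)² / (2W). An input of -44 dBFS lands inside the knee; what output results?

x − T + W/2 = -44 − (-46) + 3 = 5.
GR = (1 − 1/4) × 5² / 12 = 0.75 × 25 / 12 = 1.5625 dB.
Output = -44 − 1.5625 = -45.5625 dBFS.

-45.5625 dBFS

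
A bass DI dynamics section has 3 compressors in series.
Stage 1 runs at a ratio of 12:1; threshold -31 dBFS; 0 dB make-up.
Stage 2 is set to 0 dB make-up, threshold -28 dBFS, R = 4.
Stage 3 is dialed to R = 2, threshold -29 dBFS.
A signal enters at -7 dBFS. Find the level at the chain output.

-29 dBFS

Stage 1: 24 dB above -31 dBFS, reduced 12:1 to 2 dB above → -29 dBFS.
Stage 2: -29 dBFS ≤ -28 dBFS, so stage 2 doesn't engage; output -29 dBFS.
Stage 3: -29 dBFS ≤ -29 dBFS, so stage 3 doesn't engage; output -29 dBFS.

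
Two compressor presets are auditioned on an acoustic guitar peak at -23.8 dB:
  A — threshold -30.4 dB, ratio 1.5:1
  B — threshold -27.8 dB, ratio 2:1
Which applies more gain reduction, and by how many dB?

A: overshoot 6.6 dB → output overshoot 4.4 dB → GR 2.2 dB.
B: overshoot 4 dB → output overshoot 2 dB → GR 2 dB.
A applies 0.2 dB more gain reduction.

A, by 0.2 dB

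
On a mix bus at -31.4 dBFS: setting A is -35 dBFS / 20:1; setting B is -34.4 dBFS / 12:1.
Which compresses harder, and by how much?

A, by 0.67 dB

A: overshoot 3.6 dB → output overshoot 0.18 dB → GR 3.42 dB.
B: overshoot 3 dB → output overshoot 0.25 dB → GR 2.75 dB.
Difference: 0.67 dB in favour of A.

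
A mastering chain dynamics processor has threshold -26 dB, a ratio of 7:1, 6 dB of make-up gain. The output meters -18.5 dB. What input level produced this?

Stripping the +6 dB make-up gives -24.5 dB at the gain stage.
Post-compression overshoot = -24.5 − (-26) = 1.5 dB.
Undo the ratio: input overshoot = 1.5 × 7 = 10.5 dB, giving input = -15.5 dB.

-15.5 dB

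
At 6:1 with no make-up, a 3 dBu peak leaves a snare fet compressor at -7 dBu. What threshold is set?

-9 dBu

Input is 12 dB above T (since output overshoot × R = input overshoot: (-7 − T)·6 = 3 − T gives T = -9 dBu).
Check: -9 + (3 − (-9))/6 = -9 + 2 = -7 dBu. ✓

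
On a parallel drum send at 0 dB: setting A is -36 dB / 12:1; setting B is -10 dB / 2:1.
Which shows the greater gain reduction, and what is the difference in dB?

A, by 28 dB

A: GR = 36 − 36/12 = 33 dB.
B: GR = 10 − 10/2 = 5 dB.
A applies 28 dB more gain reduction.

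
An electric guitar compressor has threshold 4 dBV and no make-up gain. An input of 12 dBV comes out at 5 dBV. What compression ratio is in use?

8:1

Input overshoot = 12 − 4 = 8 dB; output overshoot = 5 − 4 = 1 dB.
Ratio = 8 / 1 = 8.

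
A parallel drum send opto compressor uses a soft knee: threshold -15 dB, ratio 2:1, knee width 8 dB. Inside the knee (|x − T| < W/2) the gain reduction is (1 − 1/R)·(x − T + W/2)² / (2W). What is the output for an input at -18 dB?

-18.03125 dB

x − T + W/2 = -18 − (-15) + 4 = 1.
GR = (1 − 1/2) × 1² / 16 = 0.5 × 1 / 16 = 0.03125 dB.
Output = -18 − 0.03125 = -18.03125 dB.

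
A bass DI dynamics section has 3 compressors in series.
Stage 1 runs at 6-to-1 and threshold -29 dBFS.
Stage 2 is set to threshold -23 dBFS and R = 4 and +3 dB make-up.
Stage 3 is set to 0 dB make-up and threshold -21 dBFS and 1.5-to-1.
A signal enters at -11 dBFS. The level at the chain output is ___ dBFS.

-23 dBFS

Stage 1: overshoot 18 dB → 18/6 = 3 dB → -26 dBFS.
Stage 2: -26 dBFS ≤ -23 dBFS, so stage 2 doesn't engage; make-up brings it to -23 dBFS.
Stage 3: below threshold (-23 ≤ -21); passes unchanged; output -23 dBFS.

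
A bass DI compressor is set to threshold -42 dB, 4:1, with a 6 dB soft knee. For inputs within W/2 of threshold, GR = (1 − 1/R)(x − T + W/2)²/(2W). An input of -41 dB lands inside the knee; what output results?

x − T + W/2 = -41 − (-42) + 3 = 4.
GR = (1 − 1/4) × 4² / 12 = 0.75 × 16 / 12 = 1 dB.
Output = -41 − 1 = -42 dB.

-42 dB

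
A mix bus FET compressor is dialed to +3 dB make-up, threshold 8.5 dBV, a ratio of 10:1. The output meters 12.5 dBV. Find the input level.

18.5 dBV

Stripping the +3 dB make-up gives 9.5 dBV at the gain stage.
That's 1 dB above the 8.5 dBV threshold.
Undo the ratio: input overshoot = 1 × 10 = 10 dB, giving input = 18.5 dBV.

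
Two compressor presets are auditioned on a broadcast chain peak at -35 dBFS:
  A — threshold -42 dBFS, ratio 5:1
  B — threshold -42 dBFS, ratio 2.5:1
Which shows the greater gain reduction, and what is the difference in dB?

A, by 1.4 dB

A: GR = 7 − 7/5 = 5.6 dB.
B: GR = 7 − 7/2.5 = 4.2 dB.
Difference: 1.4 dB in favour of A.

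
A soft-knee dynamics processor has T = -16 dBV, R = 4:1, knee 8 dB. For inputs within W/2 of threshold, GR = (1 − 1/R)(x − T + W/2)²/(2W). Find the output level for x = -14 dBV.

x − T + W/2 = -14 − (-16) + 4 = 6.
GR = (1 − 1/4) × 6² / 16 = 0.75 × 36 / 16 = 1.6875 dB.
Output = -14 − 1.6875 = -15.6875 dBV.

-15.6875 dBV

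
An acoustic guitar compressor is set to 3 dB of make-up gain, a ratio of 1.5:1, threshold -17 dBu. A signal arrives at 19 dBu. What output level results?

Overshoot: 19 − (-17) = 36 dB.
The 36 dB excess becomes 24 dB after 1.5:1 reduction.
That puts the output at 7 dBu; make-up adds 3 dB, giving 10 dBu.

10 dBu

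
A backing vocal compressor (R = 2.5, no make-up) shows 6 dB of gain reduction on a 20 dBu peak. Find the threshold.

Gain reduction = 20 − 14 = 6 dB; output overshoot = GR / (R − 1) = 6 / 1.5 = 4 dB.
Threshold = output − output overshoot = 14 − 4 = 10 dBu.

10 dBu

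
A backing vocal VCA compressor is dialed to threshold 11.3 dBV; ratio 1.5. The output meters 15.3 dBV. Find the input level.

The compressed level sits 15.3 − 11.3 = 4 dB over threshold.
Before 1.5:1 compression the overshoot was 4 × 1.5 = 6 dB, so input = 11.3 + 6 = 17.3 dBV.

17.3 dBV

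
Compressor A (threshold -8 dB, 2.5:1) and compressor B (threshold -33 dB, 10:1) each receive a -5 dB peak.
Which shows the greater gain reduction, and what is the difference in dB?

B, by 23.4 dB

A: 3 dB over, compressed to 1.2 dB over, so 1.8 dB of GR.
B: 28 dB over, compressed to 2.8 dB over, so 25.2 dB of GR.
Difference: 23.4 dB in favour of B.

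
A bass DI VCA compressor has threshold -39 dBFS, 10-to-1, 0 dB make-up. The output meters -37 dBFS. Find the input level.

That's 2 dB above the -39 dBFS threshold.
Undo the ratio: input overshoot = 2 × 10 = 20 dB, giving input = -19 dBFS.

-19 dBFS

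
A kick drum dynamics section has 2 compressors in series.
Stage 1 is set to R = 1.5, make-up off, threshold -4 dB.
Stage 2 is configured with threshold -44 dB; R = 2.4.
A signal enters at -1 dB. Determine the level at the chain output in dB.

Stage 1: overshoot 3 dB → 3/1.5 = 2 dB → -2 dB.
Stage 2: overshoot 42 dB → 42/2.4 = 17.5 dB → -26.5 dB.

-26.5 dB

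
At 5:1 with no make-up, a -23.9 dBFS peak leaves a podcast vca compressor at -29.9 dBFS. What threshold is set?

-31.4 dBFS

Input is 7.5 dB above T (since output overshoot × R = input overshoot: (-29.9 − T)·5 = -23.9 − T gives T = -31.4 dBFS).
Check: -31.4 + (-23.9 − (-31.4))/5 = -31.4 + 1.5 = -29.9 dBFS. ✓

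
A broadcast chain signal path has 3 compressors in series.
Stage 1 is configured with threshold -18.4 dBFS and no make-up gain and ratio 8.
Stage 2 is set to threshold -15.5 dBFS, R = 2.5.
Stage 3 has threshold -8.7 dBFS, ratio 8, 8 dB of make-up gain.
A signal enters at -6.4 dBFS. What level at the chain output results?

Stage 1: 12 dB above -18.4 dBFS, reduced 8:1 to 1.5 dB above → -16.9 dBFS.
Stage 2: -16.9 dBFS ≤ -15.5 dBFS, so stage 2 doesn't engage; output -16.9 dBFS.
Stage 3: below threshold (-16.9 ≤ -8.7); passes unchanged; make-up brings it to -8.9 dBFS.

-8.9 dBFS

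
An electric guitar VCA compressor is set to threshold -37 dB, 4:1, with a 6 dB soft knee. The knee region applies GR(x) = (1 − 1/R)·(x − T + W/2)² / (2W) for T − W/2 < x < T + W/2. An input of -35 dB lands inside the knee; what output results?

-36.5625 dB

x − T + W/2 = -35 − (-37) + 3 = 5.
GR = (1 − 1/4) × 5² / 12 = 0.75 × 25 / 12 = 1.5625 dB.
Output = -35 − 1.5625 = -36.5625 dB.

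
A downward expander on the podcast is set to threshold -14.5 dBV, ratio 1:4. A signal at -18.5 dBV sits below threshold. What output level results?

Undershoot = (-14.5) − (-18.5) = 4 dB.
At 1:4, that expands to 16 dB under threshold.
Output = -14.5 − 16 = -30.5 dBV.

-30.5 dBV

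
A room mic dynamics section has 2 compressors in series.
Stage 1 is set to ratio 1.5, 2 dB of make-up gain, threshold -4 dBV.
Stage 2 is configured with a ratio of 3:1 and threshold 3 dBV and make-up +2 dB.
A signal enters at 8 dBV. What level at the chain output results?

6 dBV

Stage 1: overshoot 12 dB → 12/1.5 = 8 dB → 4 dBV; +2 dB make-up → 6 dBV.
Stage 2: 3 dB above 3 dBV, reduced 3:1 to 1 dB above → 4 dBV; +2 dB make-up → 6 dBV.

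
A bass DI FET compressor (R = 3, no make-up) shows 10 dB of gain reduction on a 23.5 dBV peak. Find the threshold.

Input is 15 dB above T (since output overshoot × R = input overshoot: (13.5 − T)·3 = 23.5 − T gives T = 8.5 dBV).
Check: 8.5 + (23.5 − 8.5)/3 = 8.5 + 5 = 13.5 dBV. ✓

8.5 dBV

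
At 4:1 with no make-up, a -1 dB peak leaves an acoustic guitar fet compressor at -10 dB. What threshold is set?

-13 dB

Input is 12 dB above T (since output overshoot × R = input overshoot: (-10 − T)·4 = -1 − T gives T = -13 dB).
Check: -13 + (-1 − (-13))/4 = -13 + 3 = -10 dB. ✓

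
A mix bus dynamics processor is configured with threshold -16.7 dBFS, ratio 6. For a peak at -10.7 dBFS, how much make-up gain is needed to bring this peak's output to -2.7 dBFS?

13 dB

Without make-up, output = threshold + overshoot/6 = -16.7 + 1 = -15.7 dBFS.
Gap to target: 13 dB.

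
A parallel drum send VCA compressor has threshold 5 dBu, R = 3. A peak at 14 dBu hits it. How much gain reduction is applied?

Overshoot = 14 − 5 = 9 dB.
At 3:1, output sits 9/3 = 3 dB above threshold.
So the signal is attenuated by 9 − 3 = 6 dB.

6 dB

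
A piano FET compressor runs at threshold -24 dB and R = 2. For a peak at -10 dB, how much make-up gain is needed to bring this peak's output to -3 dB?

14 dB

Without make-up, output = threshold + overshoot/2 = -24 + 7 = -17 dB.
Gap to target: 14 dB.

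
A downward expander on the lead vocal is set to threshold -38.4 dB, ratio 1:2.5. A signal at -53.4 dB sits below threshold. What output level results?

-75.9 dB

Below threshold, a 1:2.5 expander applies gain = (2.5−1)×(T − x) of attenuation.
(2.5−1) × 15 = 22.5 dB, so output = -53.4 − 22.5 = -75.9 dB.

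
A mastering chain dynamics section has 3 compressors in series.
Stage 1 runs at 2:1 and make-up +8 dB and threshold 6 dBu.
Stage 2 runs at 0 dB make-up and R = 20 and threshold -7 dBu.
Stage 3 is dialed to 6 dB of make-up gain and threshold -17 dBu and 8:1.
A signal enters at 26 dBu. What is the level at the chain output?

-9.55625 dBu

Stage 1: 20 dB above 6 dBu, reduced 2:1 to 10 dB above → 16 dBu; +8 dB make-up → 24 dBu.
Stage 2: 31 dB above -7 dBu, reduced 20:1 to 1.55 dB above → -5.45 dBu.
Stage 3: 11.55 dB above -17 dBu, reduced 8:1 to 1.44375 dB above → -15.55625 dBu; +6 dB make-up → -9.55625 dBu.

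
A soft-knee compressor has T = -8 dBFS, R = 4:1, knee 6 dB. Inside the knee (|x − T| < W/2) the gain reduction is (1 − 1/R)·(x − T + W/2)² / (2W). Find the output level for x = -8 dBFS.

-8.5625 dBFS

x − T + W/2 = -8 − (-8) + 3 = 3.
GR = (1 − 1/4) × 3² / 12 = 0.75 × 9 / 12 = 0.5625 dB.
Output = -8 − 0.5625 = -8.5625 dBFS.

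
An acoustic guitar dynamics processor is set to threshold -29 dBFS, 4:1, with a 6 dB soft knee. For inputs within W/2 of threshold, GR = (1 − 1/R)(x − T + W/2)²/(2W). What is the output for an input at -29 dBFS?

x − T + W/2 = -29 − (-29) + 3 = 3.
GR = (1 − 1/4) × 3² / 12 = 0.75 × 9 / 12 = 0.5625 dB.
Output = -29 − 0.5625 = -29.5625 dBFS.

-29.5625 dBFS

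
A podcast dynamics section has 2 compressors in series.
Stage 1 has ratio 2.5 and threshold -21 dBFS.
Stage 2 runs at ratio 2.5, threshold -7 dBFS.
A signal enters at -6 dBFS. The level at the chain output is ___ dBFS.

Stage 1: 15 dB above -21 dBFS, reduced 2.5:1 to 6 dB above → -15 dBFS.
Stage 2: below threshold (-15 ≤ -7); passes unchanged; output -15 dBFS.

-15 dBFS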